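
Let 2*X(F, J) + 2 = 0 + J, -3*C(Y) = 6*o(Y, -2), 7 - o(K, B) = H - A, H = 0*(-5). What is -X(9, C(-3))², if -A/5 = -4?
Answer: -784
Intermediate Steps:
A = 20 (A = -5*(-4) = 20)
H = 0
o(K, B) = 27 (o(K, B) = 7 - (0 - 1*20) = 7 - (0 - 20) = 7 - 1*(-20) = 7 + 20 = 27)
C(Y) = -54 (C(Y) = -2*27 = -⅓*162 = -54)
X(F, J) = -1 + J/2 (X(F, J) = -1 + (0 + J)/2 = -1 + J/2)
-X(9, C(-3))² = -(-1 + (½)*(-54))² = -(-1 - 27)² = -1*(-28)² = -1*784 = -784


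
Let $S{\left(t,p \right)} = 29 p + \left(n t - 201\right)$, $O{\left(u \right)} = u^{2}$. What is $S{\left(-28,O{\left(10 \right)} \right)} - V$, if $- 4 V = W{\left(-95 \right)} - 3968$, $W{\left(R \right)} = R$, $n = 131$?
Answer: $- \frac{7939}{4} \approx -1984.8$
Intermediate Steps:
$S{\left(t,p \right)} = -201 + 29 p + 131 t$ ($S{\left(t,p \right)} = 29 p + \left(131 t - 201\right) = 29 p + \left(-201 + 131 t\right) = -201 + 29 p + 131 t$)
$V = \frac{4063}{4}$ ($V = - \frac{-95 - 3968}{4} = \left(- \frac{1}{4}\right) \left(-4063\right) = \frac{4063}{4} \approx 1015.8$)
$S{\left(-28,O{\left(10 \right)} \right)} - V = \left(-201 + 29 \cdot 10^{2} + 131 \left(-28\right)\right) - \frac{4063}{4} = \left(-201 + 29 \cdot 100 - 3668\right) - \frac{4063}{4} = \left(-201 + 2900 - 3668\right) - \frac{4063}{4} = -969 - \frac{4063}{4} = - \frac{7939}{4}$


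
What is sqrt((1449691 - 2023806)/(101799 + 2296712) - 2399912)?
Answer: I*sqrt(13806347166870036117)/2398511 ≈ 1549.2*I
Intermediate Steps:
sqrt((1449691 - 2023806)/(101799 + 2296712) - 2399912) = sqrt(-574115/2398511 - 2399912) = sqrt(-5756215905147/2398511) = I*sqrt(13806347166870036117)/2398511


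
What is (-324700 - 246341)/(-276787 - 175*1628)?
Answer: 190347/187229 ≈ 1.0167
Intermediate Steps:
(-324700 - 246341)/(-276787 - 175*1628) = -571041/(-276787 - 284900) = -571041/(-561687) = -571041*(-1/561687) = 190347/187229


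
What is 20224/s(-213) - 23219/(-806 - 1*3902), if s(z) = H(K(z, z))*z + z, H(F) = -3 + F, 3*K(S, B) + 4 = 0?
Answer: 521963/15620 ≈ 33.416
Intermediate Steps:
K(S, B) = -4/3 (K(S, B) = -4/3 + (1/3)*0 = -4/3 + 0 = -4/3)
s(z) = -10*z/3 (s(z) = (-3 - 4/3)*z + z = -13*z/3 + z = -10*z/3)
20224/s(-213) - 23219/(-806 - 1*3902) = 20224/((-10/3*(-213))) - 23219/(-806 - 1*3902) = 20224/710 - 23219/(-806 - 3902) = 20224*(1/710) - 23219/(-4708) = 10112/355 - 23219*(-1/4708) = 10112/355 + 217/44 = 521963/15620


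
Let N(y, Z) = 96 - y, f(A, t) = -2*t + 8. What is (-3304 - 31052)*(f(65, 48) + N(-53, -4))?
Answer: -2095716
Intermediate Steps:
f(A, t) = 8 - 2*t
(-3304 - 31052)*(f(65, 48) + N(-53, -4)) = (-3304 - 31052)*((8 - 2*48) + (96 - 1*(-53))) = -34356*((8 - 96) + (96 + 53)) = -34356*(-88 + 149) = -34356*61 = -2095716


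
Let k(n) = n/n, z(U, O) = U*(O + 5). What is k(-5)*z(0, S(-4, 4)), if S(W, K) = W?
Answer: 0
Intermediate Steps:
z(U, O) = U*(5 + O)
k(n) = 1
k(-5)*z(0, S(-4, 4)) = 1*(0*(5 - 4)) = 1*(0*1) = 1*0 = 0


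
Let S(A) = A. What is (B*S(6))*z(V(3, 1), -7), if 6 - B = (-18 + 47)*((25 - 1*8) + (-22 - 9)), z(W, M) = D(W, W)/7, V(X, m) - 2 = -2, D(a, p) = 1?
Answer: 2472/7 ≈ 353.14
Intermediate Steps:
V(X, m) = 0 (V(X, m) = 2 - 2 = 0)
z(W, M) = ⅐ (z(W, M) = 1/7 = 1*(⅐) = ⅐)
B = 412 (B = 6 - (-18 + 47)*((25 - 1*8) + (-22 - 9)) = 6 - 29*((25 - 8) - 31) = 6 - 29*(17 - 31) = 6 - 29*(-14) = 6 - 1*(-406) = 6 + 406 = 412)
(B*S(6))*z(V(3, 1), -7) = (412*6)*(⅐) = 2472*(⅐) = 2472/7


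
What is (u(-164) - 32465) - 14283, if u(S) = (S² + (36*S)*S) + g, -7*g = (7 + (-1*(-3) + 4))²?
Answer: 948376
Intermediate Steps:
g = -28 (g = -(7 + (-1*(-3) + 4))²/7 = -(7 + (3 + 4))²/7 = -(7 + 7)²/7 = -⅐*14² = -⅐*196 = -28)
u(S) = -28 + 37*S² (u(S) = (S² + (36*S)*S) - 28 = (S² + 36*S²) - 28 = 37*S² - 28 = -28 + 37*S²)
(u(-164) - 32465) - 14283 = ((-28 + 37*(-164)²) - 32465) - 14283 = ((-28 + 37*26896) - 32465) - 14283 = ((-28 + 995152) - 32465) - 14283 = (995124 - 32465) - 14283 = 962659 - 14283 = 948376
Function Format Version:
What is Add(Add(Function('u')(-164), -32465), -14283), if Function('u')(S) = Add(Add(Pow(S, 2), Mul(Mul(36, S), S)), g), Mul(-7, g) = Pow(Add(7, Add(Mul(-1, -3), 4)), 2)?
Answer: 948376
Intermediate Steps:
g = -28 (g = Mul(Rational(-1, 7), Pow(Add(7, Add(Mul(-1, -3), 4)), 2)) = Mul(Rational(-1, 7), Pow(Add(7, Add(3, 4)), 2)) = Mul(Rational(-1, 7), Pow(Add(7, 7), 2)) = Mul(Rational(-1, 7), Pow(14, 2)) = Mul(Rational(-1, 7), 196) = -28)
Function('u')(S) = Add(-28, Mul(37, Pow(S, 2))) (Function('u')(S) = Add(Add(Pow(S, 2), Mul(Mul(36, S), S)), -28) = Add(Add(Pow(S, 2), Mul(36, Pow(S, 2))), -28) = Add(Mul(37, Pow(S, 2)), -28) = Add(-28, Mul(37, Pow(S, 2))))
Add(Add(Function('u')(-164), -32465), -14283) = Add(Add(Add(-28, Mul(37, Pow(-164, 2))), -32465), -14283) = Add(Add(Add(-28, Mul(37, 26896)), -32465), -14283) = Add(Add(Add(-28, 995152), -32465), -14283) = Add(Add(995124, -32465), -14283) = Add(962659, -14283) = 948376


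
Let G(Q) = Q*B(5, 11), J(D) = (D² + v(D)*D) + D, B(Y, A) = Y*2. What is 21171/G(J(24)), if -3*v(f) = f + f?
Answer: 7057/720 ≈ 9.8014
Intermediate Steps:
v(f) = -2*f/3 (v(f) = -(f + f)/3 = -2*f/3)
B(Y, A) = 2*Y
J(D) = D + D²/3 (J(D) = (D² + (-2*D/3)*D) + D = (D² - 2*D²/3) + D = D²/3 + D = D + D²/3)
G(Q) = 10*Q (G(Q) = Q*(2*5) = Q*10 = 10*Q)
21171/G(J(24)) = 21171/((10*((⅓)*24*(3 + 24)))) = 21171/((10*((⅓)*24*27))) = 21171/((10*216)) = 21171/2160 = 21171*(1/2160) = 7057/720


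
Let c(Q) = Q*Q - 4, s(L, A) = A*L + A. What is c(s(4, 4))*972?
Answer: 384912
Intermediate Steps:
s(L, A) = A + A*L
c(Q) = -4 + Q² (c(Q) = Q² - 4 = -4 + Q²)
c(s(4, 4))*972 = (-4 + (4*(1 + 4))²)*972 = (-4 + (4*5)²)*972 = (-4 + 20²)*972 = (-4 + 400)*972 = 396*972 = 384912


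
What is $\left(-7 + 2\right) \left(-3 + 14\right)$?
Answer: $-55$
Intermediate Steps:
$\left(-7 + 2\right) \left(-3 + 14\right) = \left(-5\right) 11 = -55$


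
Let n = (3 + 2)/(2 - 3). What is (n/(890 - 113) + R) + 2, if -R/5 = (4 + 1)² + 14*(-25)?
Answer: 1264174/777 ≈ 1627.0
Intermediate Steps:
R = 1625 (R = -5*((4 + 1)² + 14*(-25)) = -5*(5² - 350) = -5*(25 - 350) = -5*(-325) = 1625)
n = -5 (n = 5/(-1) = 5*(-1) = -5)
(n/(890 - 113) + R) + 2 = (-5/(890 - 113) + 1625) + 2 = (-5/777 + 1625) + 2 = 1262620/777 + 2 = 1264174/777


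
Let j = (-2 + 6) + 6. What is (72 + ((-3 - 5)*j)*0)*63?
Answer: 4536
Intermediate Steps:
j = 10 (j = 4 + 6 = 10)
(72 + ((-3 - 5)*j)*0)*63 = (72 + ((-3 - 5)*10)*0)*63 = (72 - 8*10*0)*63 = (72 - 80*0)*63 = (72 + 0)*63 = 72*63 = 4536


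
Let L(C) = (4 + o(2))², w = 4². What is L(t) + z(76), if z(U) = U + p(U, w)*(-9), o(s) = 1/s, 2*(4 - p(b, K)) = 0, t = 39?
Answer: 241/4 ≈ 60.250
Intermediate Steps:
w = 16
p(b, K) = 4 (p(b, K) = 4 - ½*0 = 4 + 0 = 4)
L(C) = 81/4 (L(C) = (4 + 1/2)² = (4 + ½)² = (9/2)² = 81/4)
z(U) = -36 + U (z(U) = U + 4*(-9) = U - 36 = -36 + U)
L(t) + z(76) = 81/4 + (-36 + 76) = 81/4 + 40 = 241/4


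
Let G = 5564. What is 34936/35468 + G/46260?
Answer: 113342707/102546855 ≈ 1.1053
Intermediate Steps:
34936/35468 + G/46260 = 34936/35468 + 5564/46260 = 34936*(1/35468) + 5564*(1/46260) = 8734/8867 + 1391/11565 = 113342707/102546855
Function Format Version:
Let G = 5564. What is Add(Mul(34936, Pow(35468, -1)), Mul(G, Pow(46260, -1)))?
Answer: Rational(113342707, 102546855) ≈ 1.1053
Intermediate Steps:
Add(Mul(34936, Pow(35468, -1)), Mul(G, Pow(46260, -1))) = Add(Mul(34936, Pow(35468, -1)), Mul(5564, Pow(46260, -1))) = Add(Mul(34936, Rational(1, 35468)), Mul(5564, Rational(1, 46260))) = Add(Rational(8734, 8867), Rational(1391, 11565)) = Rational(113342707, 102546855)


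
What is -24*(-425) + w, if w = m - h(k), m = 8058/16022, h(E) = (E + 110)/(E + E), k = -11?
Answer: 163504557/16022 ≈ 10205.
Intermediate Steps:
h(E) = (110 + E)/(2*E) (h(E) = (110 + E)/((2*E)) = (110 + E)*(1/(2*E)) = (110 + E)/(2*E))
m = 4029/8011 (m = 8058*(1/16022) = 4029/8011 ≈ 0.50293)
w = 80157/16022 (w = 4029/8011 - (110 - 11)/(2*(-11)) = 4029/8011 - (-1)*99/(2*11) = 4029/8011 - 1*(-9/2) = 4029/8011 + 9/2 = 80157/16022 ≈ 5.0029)
-24*(-425) + w = -24*(-425) + 80157/16022 = 10200 + 80157/16022 = 163504557/16022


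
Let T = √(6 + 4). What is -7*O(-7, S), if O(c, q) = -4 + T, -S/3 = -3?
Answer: 28 - 7*√10 ≈ 5.8641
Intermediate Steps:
S = 9 (S = -3*(-3) = 9)
T = √10 ≈ 3.1623
O(c, q) = -4 + √10
-7*O(-7, S) = -7*(-4 + √10) = 28 - 7*√10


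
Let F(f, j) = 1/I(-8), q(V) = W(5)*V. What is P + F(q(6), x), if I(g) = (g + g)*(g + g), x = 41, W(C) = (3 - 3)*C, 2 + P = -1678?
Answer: -430079/256 ≈ -1680.0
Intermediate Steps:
P = -1680 (P = -2 - 1678 = -1680)
W(C) = 0 (W(C) = 0*C = 0)
q(V) = 0 (q(V) = 0*V = 0)
I(g) = 4*g**2 (I(g) = (2*g)*(2*g) = 4*g**2)
F(f, j) = 1/256 (F(f, j) = 1/(4*(-8)**2) = 1/(4*64) = 1/256)
P + F(q(6), x) = -1680 + 1/256 = -430079/256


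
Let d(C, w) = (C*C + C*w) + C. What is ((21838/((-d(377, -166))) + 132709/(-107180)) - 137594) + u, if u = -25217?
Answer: -348673344831119/2141563580 ≈ -1.6281e+5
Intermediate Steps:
d(C, w) = C + C**2 + C*w (d(C, w) = (C**2 + C*w) + C = C + C**2 + C*w)
((21838/((-d(377, -166))) + 132709/(-107180)) - 137594) + u = ((21838/((-377*(1 + 377 - 166))) + 132709/(-107180)) - 137594) - 25217 = ((21838/((-377*212)) + 132709*(-1/107180)) - 137594) - 25217 = ((21838/((-1*79924)) - 132709/107180) - 137594) - 25217 = ((21838/(-79924) - 132709/107180) - 137594) - 25217 = ((21838*(-1/79924) - 132709/107180) - 137594) - 25217 = ((-10919/39962 - 132709/107180) - 137594) - 25217 = (-3236807739/2141563580 - 137594) - 25217 = -294669536034259/2141563580 - 25217 = -348673344831119/2141563580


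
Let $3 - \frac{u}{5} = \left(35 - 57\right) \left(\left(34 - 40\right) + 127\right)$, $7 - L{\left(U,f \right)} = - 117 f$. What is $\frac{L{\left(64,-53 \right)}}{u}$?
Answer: $- \frac{6194}{13325} \approx -0.46484$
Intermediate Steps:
$L{\left(U,f \right)} = 7 + 117 f$ ($L{\left(U,f \right)} = 7 - - 117 f = 7 + 117 f$)
$u = 13325$ ($u = 15 - 5 \left(35 - 57\right) \left(\left(34 - 40\right) + 127\right) = 15 - 5 \left(- 22 \left(-6 + 127\right)\right) = 15 - 5 \left(\left(-22\right) 121\right) = 15 - -13310 = 15 + 13310 = 13325$)
$\frac{L{\left(64,-53 \right)}}{u} = \frac{7 + 117 \left(-53\right)}{13325} = \left(7 - 6201\right) \frac{1}{13325} = \left(-6194\right) \frac{1}{13325} = - \frac{6194}{13325}$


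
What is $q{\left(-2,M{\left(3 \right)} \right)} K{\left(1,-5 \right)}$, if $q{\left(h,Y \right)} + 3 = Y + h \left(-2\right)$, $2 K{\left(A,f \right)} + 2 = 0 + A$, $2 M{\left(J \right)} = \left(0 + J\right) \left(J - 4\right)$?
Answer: $\frac{1}{4} \approx 0.25$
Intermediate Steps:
$M{\left(J \right)} = \frac{J \left(-4 + J\right)}{2}$ ($M{\left(J \right)} = \frac{\left(0 + J\right) \left(J - 4\right)}{2} = \frac{J \left(-4 + J\right)}{2}$)
$K{\left(A,f \right)} = -1 + \frac{A}{2}$ ($K{\left(A,f \right)} = -1 + \frac{0 + A}{2} = -1 + \frac{A}{2}$)
$q{\left(h,Y \right)} = -3 + Y - 2 h$ ($q{\left(h,Y \right)} = -3 + \left(Y + h \left(-2\right)\right) = -3 + \left(Y - 2 h\right) = -3 + Y - 2 h$)
$q{\left(-2,M{\left(3 \right)} \right)} K{\left(1,-5 \right)} = \left(-3 + \frac{1}{2} \cdot 3 \left(-4 + 3\right) - -4\right) \left(-1 + \frac{1}{2} \cdot 1\right) = \left(-3 + \frac{1}{2} \cdot 3 \left(-1\right) + 4\right) \left(-1 + \frac{1}{2}\right) = \left(-3 - \frac{3}{2} + 4\right) \left(- \frac{1}{2}\right) = \left(- \frac{1}{2}\right) \left(- \frac{1}{2}\right) = \frac{1}{4}$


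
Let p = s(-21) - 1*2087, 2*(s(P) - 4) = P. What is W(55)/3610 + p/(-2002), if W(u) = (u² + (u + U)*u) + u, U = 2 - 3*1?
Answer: 3933927/1445444 ≈ 2.7216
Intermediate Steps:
U = -1 (U = 2 - 3 = -1)
s(P) = 4 + P/2
p = -4187/2 (p = (4 + (½)*(-21)) - 1*2087 = (4 - 21/2) - 2087 = -13/2 - 2087 = -4187/2 ≈ -2093.5)
W(u) = u + u² + u*(-1 + u) (W(u) = (u² + (u - 1)*u) + u = (u² + (-1 + u)*u) + u = (u² + u*(-1 + u)) + u = u + u² + u*(-1 + u))
W(55)/3610 + p/(-2002) = (2*55²)/3610 - 4187/2/(-2002) = (2*3025)*(1/3610) - 4187/2*(-1/2002) = 6050*(1/3610) + 4187/4004 = 605/361 + 4187/4004 = 3933927/1445444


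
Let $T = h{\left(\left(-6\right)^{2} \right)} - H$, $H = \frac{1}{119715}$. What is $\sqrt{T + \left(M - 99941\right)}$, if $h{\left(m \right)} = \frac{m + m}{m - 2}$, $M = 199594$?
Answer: $\frac{\sqrt{412757134368525390}}{2035155} \approx 315.68$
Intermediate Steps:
$h{\left(m \right)} = \frac{2 m}{-2 + m}$
$H = \frac{1}{119715} \approx 8.3532 \cdot 10^{-6}$
$T = \frac{4309723}{2035155}$ ($T = \frac{2 \left(-6\right)^{2}}{-2 + \left(-6\right)^{2}} - \frac{1}{119715} = 2 \cdot 36 \frac{1}{-2 + 36} - \frac{1}{119715} = 2 \cdot 36 \cdot \frac{1}{34} - \frac{1}{119715} = \frac{36}{17} - \frac{1}{119715} = \frac{4309723}{2035155} \approx 2.1176$)
$\sqrt{T + \left(M - 99941\right)} = \sqrt{\frac{4309723}{2035155} + \left(199594 - 99941\right)} = \sqrt{\frac{4309723}{2035155} + 99653} = \sqrt{\frac{202813610938}{2035155}} = \frac{\sqrt{412757134368525390}}{2035155}$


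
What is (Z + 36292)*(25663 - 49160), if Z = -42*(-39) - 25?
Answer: -890653785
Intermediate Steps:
Z = 1613 (Z = 1638 - 25 = 1613)
(Z + 36292)*(25663 - 49160) = (1613 + 36292)*(25663 - 49160) = 37905*(-23497) = -890653785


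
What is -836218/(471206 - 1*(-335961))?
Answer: -836218/807167 ≈ -1.0360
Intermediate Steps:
-836218/(471206 - 1*(-335961)) = -836218/(471206 + 335961) = -836218/807167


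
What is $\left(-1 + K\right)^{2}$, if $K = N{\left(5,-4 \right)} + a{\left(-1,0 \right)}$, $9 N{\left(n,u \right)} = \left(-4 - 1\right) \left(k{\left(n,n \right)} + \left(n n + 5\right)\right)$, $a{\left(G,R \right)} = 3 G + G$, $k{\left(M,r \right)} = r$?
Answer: $\frac{48400}{81} \approx 597.53$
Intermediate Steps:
$a{\left(G,R \right)} = 4 G$
$N{\left(n,u \right)} = - \frac{25}{9} - \frac{5 n}{9} - \frac{5 n^{2}}{9}$ ($N{\left(n,u \right)} = \frac{\left(-4 - 1\right) \left(n + \left(n n + 5\right)\right)}{9} = \frac{\left(-5\right) \left(n + \left(n^{2} + 5\right)\right)}{9} = \frac{\left(-5\right) \left(n + \left(5 + n^{2}\right)\right)}{9} = \frac{\left(-5\right) \left(5 + n + n^{2}\right)}{9} = \frac{-25 - 5 n - 5 n^{2}}{9} = - \frac{25}{9} - \frac{5 n}{9} - \frac{5 n^{2}}{9}$)
$K = - \frac{211}{9}$ ($K = \left(- \frac{25}{9} - \frac{25}{9} - \frac{5 \cdot 5^{2}}{9}\right) + 4 \left(-1\right) = \left(- \frac{25}{9} - \frac{25}{9} - \frac{125}{9}\right) - 4 = - \frac{175}{9} - 4 = - \frac{211}{9} \approx -23.444$)
$\left(-1 + K\right)^{2} = \left(-1 - \frac{211}{9}\right)^{2} = \left(- \frac{220}{9}\right)^{2} = \frac{48400}{81}$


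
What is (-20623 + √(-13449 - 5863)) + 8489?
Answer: -12134 + 4*I*√1207 ≈ -12134.0 + 138.97*I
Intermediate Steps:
(-20623 + √(-13449 - 5863)) + 8489 = (-20623 + √(-19312)) + 8489 = (-20623 + 4*I*√1207) + 8489 = -12134 + 4*I*√1207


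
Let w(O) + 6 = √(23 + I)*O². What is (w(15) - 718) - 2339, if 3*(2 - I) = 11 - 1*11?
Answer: -1938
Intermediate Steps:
I = 2 (I = 2 - (11 - 1*11)/3 = 2 - (11 - 11)/3 = 2 - ⅓*0 = 2 + 0 = 2)
w(O) = -6 + 5*O² (w(O) = -6 + √(23 + 2)*O² = -6 + √25*O² = -6 + 5*O²)
(w(15) - 718) - 2339 = ((-6 + 5*15²) - 718) - 2339 = ((-6 + 5*225) - 718) - 2339 = ((-6 + 1125) - 718) - 2339 = (1119 - 718) - 2339 = 401 - 2339 = -1938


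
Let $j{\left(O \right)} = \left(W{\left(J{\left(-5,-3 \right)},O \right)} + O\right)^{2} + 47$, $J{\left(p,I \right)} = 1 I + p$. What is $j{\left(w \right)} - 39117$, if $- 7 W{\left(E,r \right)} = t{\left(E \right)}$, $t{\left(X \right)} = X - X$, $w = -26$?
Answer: $-38394$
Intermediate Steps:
$t{\left(X \right)} = 0$
$J{\left(p,I \right)} = I + p$
$W{\left(E,r \right)} = 0$ ($W{\left(E,r \right)} = \left(- \frac{1}{7}\right) 0 = 0$)
$j{\left(O \right)} = 47 + O^{2}$ ($j{\left(O \right)} = \left(0 + O\right)^{2} + 47 = O^{2} + 47 = 47 + O^{2}$)
$j{\left(w \right)} - 39117 = \left(47 + \left(-26\right)^{2}\right) - 39117 = \left(47 + 676\right) - 39117 = 723 - 39117 = -38394$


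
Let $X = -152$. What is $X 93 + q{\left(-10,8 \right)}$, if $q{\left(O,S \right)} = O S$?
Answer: $-14216$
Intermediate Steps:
$X 93 + q{\left(-10,8 \right)} = \left(-152\right) 93 - 80 = -14136 - 80 = -14216$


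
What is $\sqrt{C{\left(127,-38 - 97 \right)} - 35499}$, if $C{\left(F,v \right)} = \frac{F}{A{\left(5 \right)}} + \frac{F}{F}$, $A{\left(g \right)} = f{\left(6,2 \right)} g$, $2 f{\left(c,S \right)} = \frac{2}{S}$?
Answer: $\frac{2 i \sqrt{221545}}{5} \approx 188.27 i$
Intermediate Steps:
$f{\left(c,S \right)} = \frac{1}{S}$ ($f{\left(c,S \right)} = \frac{2 \frac{1}{S}}{2} = \frac{1}{S}$)
$A{\left(g \right)} = \frac{g}{2}$
$C{\left(F,v \right)} = 1 + \frac{2 F}{5}$ ($C{\left(F,v \right)} = \frac{F}{\frac{1}{2} \cdot 5} + \frac{F}{F} = \frac{F}{\frac{5}{2}} + 1 = F \frac{2}{5} + 1 = \frac{2 F}{5} + 1 = 1 + \frac{2 F}{5}$)
$\sqrt{C{\left(127,-38 - 97 \right)} - 35499} = \sqrt{\left(1 + \frac{2}{5} \cdot 127\right) - 35499} = \sqrt{\left(1 + \frac{254}{5}\right) - 35499} = \sqrt{\frac{259}{5} - 35499} = \sqrt{- \frac{177236}{5}} = \frac{2 i \sqrt{221545}}{5}$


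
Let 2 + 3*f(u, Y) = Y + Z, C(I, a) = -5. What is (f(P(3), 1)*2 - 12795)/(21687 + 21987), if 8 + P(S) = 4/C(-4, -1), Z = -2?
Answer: -12797/43674 ≈ -0.29301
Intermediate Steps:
P(S) = -44/5 (P(S) = -8 + 4/(-5) = -8 + 4*(-⅕) = -8 - ⅘ = -44/5)
f(u, Y) = -4/3 + Y/3 (f(u, Y) = -⅔ + (Y - 2)/3 = -⅔ + (-2 + Y)/3 = -⅔ + (-⅔ + Y/3) = -4/3 + Y/3)
(f(P(3), 1)*2 - 12795)/(21687 + 21987) = ((-4/3 + (⅓)*1)*2 - 12795)/(21687 + 21987) = ((-4/3 + ⅓)*2 - 12795)/43674 = (-1*2 - 12795)*(1/43674) = (-2 - 12795)*(1/43674) = -12797*1/43674 = -12797/43674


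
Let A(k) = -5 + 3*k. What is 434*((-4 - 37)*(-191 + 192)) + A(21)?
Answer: -17736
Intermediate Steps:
434*((-4 - 37)*(-191 + 192)) + A(21) = 434*((-4 - 37)*(-191 + 192)) + (-5 + 3*21) = 434*(-41*1) + (-5 + 63) = 434*(-41) + 58 = -17794 + 58 = -17736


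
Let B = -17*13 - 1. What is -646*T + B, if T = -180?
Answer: 116058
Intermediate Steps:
B = -222 (B = -221 - 1 = -222)
-646*T + B = -646*(-180) - 222 = 116280 - 222 = 116058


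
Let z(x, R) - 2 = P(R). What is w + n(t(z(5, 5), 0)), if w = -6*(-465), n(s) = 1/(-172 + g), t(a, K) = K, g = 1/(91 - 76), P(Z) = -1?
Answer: 7195395/2579 ≈ 2790.0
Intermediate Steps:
z(x, R) = 1 (z(x, R) = 2 - 1 = 1)
g = 1/15 ≈ 0.066667
n(s) = -15/2579 (n(s) = 1/(-172 + 1/15) = 1/(-2579/15) = -15/2579)
w = 2790
w + n(t(z(5, 5), 0)) = 2790 - 15/2579 = 7195395/2579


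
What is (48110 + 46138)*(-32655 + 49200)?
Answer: 1559333160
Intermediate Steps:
(48110 + 46138)*(-32655 + 49200) = 94248*16545 = 1559333160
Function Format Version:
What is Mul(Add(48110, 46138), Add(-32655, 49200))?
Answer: 1559333160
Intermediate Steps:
Mul(Add(48110, 46138), Add(-32655, 49200)) = Mul(94248, 16545) = 1559333160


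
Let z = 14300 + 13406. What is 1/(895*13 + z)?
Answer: 1/39341 ≈ 2.5419e-5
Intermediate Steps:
z = 27706
1/(895*13 + z) = 1/(895*13 + 27706) = 1/(11635 + 27706) = 1/39341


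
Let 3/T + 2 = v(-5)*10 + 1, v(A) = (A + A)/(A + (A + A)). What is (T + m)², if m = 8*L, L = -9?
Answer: 1476225/289 ≈ 5108.0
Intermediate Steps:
v(A) = ⅔ (v(A) = (2*A)/(A + 2*A) = (2*A)/((3*A)) = (2*A)*(1/(3*A)) = ⅔)
m = -72 (m = 8*(-9) = -72)
T = 9/17 (T = 3/(-2 + ((⅔)*10 + 1)) = 3/(-2 + (20/3 + 1)) = 3/(-2 + 23/3) = 3/(17/3) = 3*(3/17) = 9/17 ≈ 0.52941)
(T + m)² = (9/17 - 72)² = (-1215/17)² = 1476225/289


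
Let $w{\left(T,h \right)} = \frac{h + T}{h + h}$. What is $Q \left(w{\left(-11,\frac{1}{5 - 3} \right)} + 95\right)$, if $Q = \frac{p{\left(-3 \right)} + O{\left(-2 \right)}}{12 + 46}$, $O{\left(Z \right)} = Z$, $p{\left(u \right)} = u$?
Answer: $- \frac{845}{116} \approx -7.2845$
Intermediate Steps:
$w{\left(T,h \right)} = \frac{T + h}{2 h}$
$Q = - \frac{5}{58}$ ($Q = \frac{-3 - 2}{12 + 46} = - \frac{5}{58} \approx -0.086207$)
$Q \left(w{\left(-11,\frac{1}{5 - 3} \right)} + 95\right) = - \frac{5 \left(\frac{-11 + \frac{1}{5 - 3}}{2 \frac{1}{5 - 3}} + 95\right)}{58} = - \frac{5 \left(\frac{-11 + \frac{1}{2}}{2 \cdot \frac{1}{2}} + 95\right)}{58} = - \frac{5 \left(\frac{\frac{1}{\frac{1}{2}} \left(-11 + \frac{1}{2}\right)}{2} + 95\right)}{58} = - \frac{5 \left(\frac{1}{2} \cdot 2 \left(- \frac{21}{2}\right) + 95\right)}{58} = - \frac{5 \left(- \frac{21}{2} + 95\right)}{58} = \left(- \frac{5}{58}\right) \frac{169}{2} = - \frac{845}{116}$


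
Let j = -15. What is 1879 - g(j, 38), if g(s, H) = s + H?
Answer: 1856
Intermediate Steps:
g(s, H) = H + s
1879 - g(j, 38) = 1879 - (38 - 15) = 1879 - 1*23 = 1879 - 23 = 1856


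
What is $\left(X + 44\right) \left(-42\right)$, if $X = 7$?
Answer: $-2142$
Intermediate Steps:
$\left(X + 44\right) \left(-42\right) = \left(7 + 44\right) \left(-42\right) = 51 \left(-42\right) = -2142$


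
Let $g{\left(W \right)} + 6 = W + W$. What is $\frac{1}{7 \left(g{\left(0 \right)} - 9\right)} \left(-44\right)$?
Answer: $\frac{44}{105} \approx 0.41905$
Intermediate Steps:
$g{\left(W \right)} = -6 + 2 W$ ($g{\left(W \right)} = -6 + \left(W + W\right) = -6 + 2 W$)
$\frac{1}{7 \left(g{\left(0 \right)} - 9\right)} \left(-44\right) = \frac{1}{7 \left(\left(-6 + 2 \cdot 0\right) - 9\right)} \left(-44\right) = \frac{1}{7 \left(\left(-6 + 0\right) - 9\right)} \left(-44\right) = \frac{1}{7 \left(-6 - 9\right)} \left(-44\right) = \frac{1}{7 \left(-15\right)} \left(-44\right) = \frac{1}{-105} \left(-44\right) = \left(- \frac{1}{105}\right) \left(-44\right) = \frac{44}{105}$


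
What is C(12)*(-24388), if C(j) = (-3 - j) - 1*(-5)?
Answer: 243880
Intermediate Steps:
C(j) = 2 - j (C(j) = (-3 - j) + 5 = 2 - j)
C(12)*(-24388) = (2 - 1*12)*(-24388) = (2 - 12)*(-24388) = -10*(-24388) = 243880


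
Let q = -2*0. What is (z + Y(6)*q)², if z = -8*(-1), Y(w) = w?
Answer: 64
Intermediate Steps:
q = 0
z = 8
(z + Y(6)*q)² = (8 + 6*0)² = (8 + 0)² = 8² = 64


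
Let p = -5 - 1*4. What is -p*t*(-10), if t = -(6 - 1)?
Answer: 450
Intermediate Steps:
t = -5 (t = -1*5 = -5)
p = -9 (p = -5 - 4 = -9)
-p*t*(-10) = -(-9*(-5))*(-10) = -45*(-10) = -1*(-450) = 450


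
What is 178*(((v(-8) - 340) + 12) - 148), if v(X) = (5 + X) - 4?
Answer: -85974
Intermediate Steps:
v(X) = 1 + X
178*(((v(-8) - 340) + 12) - 148) = 178*((((1 - 8) - 340) + 12) - 148) = 178*(((-7 - 340) + 12) - 148) = 178*((-347 + 12) - 148) = 178*(-335 - 148) = 178*(-483) = -85974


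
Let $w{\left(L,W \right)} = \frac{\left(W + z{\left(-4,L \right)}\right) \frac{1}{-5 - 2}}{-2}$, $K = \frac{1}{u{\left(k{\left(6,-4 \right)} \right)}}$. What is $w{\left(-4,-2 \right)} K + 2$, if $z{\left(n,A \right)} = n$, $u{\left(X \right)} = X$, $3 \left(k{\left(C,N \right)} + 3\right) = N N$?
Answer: $\frac{89}{49} \approx 1.8163$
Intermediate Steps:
$k{\left(C,N \right)} = -3 + \frac{N^{2}}{3}$ ($k{\left(C,N \right)} = -3 + \frac{N N}{3} = -3 + \frac{N^{2}}{3}$)
$K = \frac{3}{7}$ ($K = \frac{1}{-3 + \frac{\left(-4\right)^{2}}{3}} = \frac{1}{-3 + \frac{1}{3} \cdot 16} = \frac{1}{-3 + \frac{16}{3}} = \frac{1}{\frac{7}{3}} = \frac{3}{7} \approx 0.42857$)
$w{\left(L,W \right)} = - \frac{2}{7} + \frac{W}{14}$ ($w{\left(L,W \right)} = \frac{\left(W - 4\right) \frac{1}{-5 - 2}}{-2} = \frac{-4 + W}{-7} \left(- \frac{1}{2}\right) = \left(-4 + W\right) \left(- \frac{1}{7}\right) \left(- \frac{1}{2}\right) = \left(\frac{4}{7} - \frac{W}{7}\right) \left(- \frac{1}{2}\right) = - \frac{2}{7} + \frac{W}{14}$)
$w{\left(-4,-2 \right)} K + 2 = \left(- \frac{2}{7} + \frac{1}{14} \left(-2\right)\right) \frac{3}{7} + 2 = \left(- \frac{2}{7} - \frac{1}{7}\right) \frac{3}{7} + 2 = \left(- \frac{3}{7}\right) \frac{3}{7} + 2 = - \frac{9}{49} + 2 = \frac{89}{49}$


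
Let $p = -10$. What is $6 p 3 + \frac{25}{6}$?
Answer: $- \frac{1055}{6} \approx -175.83$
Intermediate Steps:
$6 p 3 + \frac{25}{6} = 6 \left(\left(-10\right) 3\right) + \frac{25}{6} = 6 \left(-30\right) + 25 \cdot \frac{1}{6} = -180 + \frac{25}{6} = - \frac{1055}{6}$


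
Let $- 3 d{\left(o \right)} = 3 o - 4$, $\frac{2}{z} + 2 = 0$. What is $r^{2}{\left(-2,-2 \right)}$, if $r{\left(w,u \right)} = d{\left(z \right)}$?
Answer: $\frac{49}{9} \approx 5.4444$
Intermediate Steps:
$z = -1$ ($z = \frac{2}{-2 + 0} = \frac{2}{-2} = 2 \left(- \frac{1}{2}\right) = -1$)
$d{\left(o \right)} = \frac{4}{3} - o$ ($d{\left(o \right)} = - \frac{3 o - 4}{3} = - \frac{-4 + 3 o}{3} = \frac{4}{3} - o$)
$r{\left(w,u \right)} = \frac{7}{3}$ ($r{\left(w,u \right)} = \frac{4}{3} - -1 = \frac{4}{3} + 1 = \frac{7}{3}$)
$r^{2}{\left(-2,-2 \right)} = \left(\frac{7}{3}\right)^{2} = \frac{49}{9}$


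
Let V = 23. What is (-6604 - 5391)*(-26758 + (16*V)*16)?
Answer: 250335650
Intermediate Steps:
(-6604 - 5391)*(-26758 + (16*V)*16) = (-6604 - 5391)*(-26758 + (16*23)*16) = -11995*(-26758 + 368*16) = -11995*(-26758 + 5888) = -11995*(-20870) = 250335650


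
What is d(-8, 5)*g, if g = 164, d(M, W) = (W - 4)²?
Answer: 164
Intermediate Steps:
d(M, W) = (-4 + W)²
d(-8, 5)*g = (-4 + 5)²*164 = 1²*164 = 1*164 = 164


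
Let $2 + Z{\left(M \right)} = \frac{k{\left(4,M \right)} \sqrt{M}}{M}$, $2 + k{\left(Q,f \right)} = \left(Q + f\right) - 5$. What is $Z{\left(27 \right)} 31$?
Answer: $-62 + \frac{248 \sqrt{3}}{3} \approx 81.183$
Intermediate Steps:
$k{\left(Q,f \right)} = -7 + Q + f$ ($k{\left(Q,f \right)} = -2 - \left(5 - Q - f\right) = -2 + \left(-5 + Q + f\right) = -7 + Q + f$)
$Z{\left(M \right)} = -2 + \frac{-3 + M}{\sqrt{M}}$ ($Z{\left(M \right)} = -2 + \frac{\left(-7 + 4 + M\right) \sqrt{M}}{M} = -2 + \frac{\left(-3 + M\right) \sqrt{M}}{M} = -2 + \frac{\sqrt{M} \left(-3 + M\right)}{M} = -2 + \frac{-3 + M}{\sqrt{M}}$)
$Z{\left(27 \right)} 31 = \left(-2 + \sqrt{27} - \frac{3}{3 \sqrt{3}}\right) 31 = \left(-2 + 3 \sqrt{3} - 3 \frac{\sqrt{3}}{9}\right) 31 = \left(-2 + 3 \sqrt{3} - \frac{\sqrt{3}}{3}\right) 31 = \left(-2 + \frac{8 \sqrt{3}}{3}\right) 31 = -62 + \frac{248 \sqrt{3}}{3}$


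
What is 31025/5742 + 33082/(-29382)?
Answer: 120269951/28118574 ≈ 4.2772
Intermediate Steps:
31025/5742 + 33082/(-29382) = 31025*(1/5742) + 33082*(-1/29382) = 31025/5742 - 16541/14691 = 120269951/28118574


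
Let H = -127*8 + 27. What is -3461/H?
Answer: 3461/989 ≈ 3.4995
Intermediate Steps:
H = -989 (H = -1016 + 27 = -989)
-3461/H = -3461/(-989) = -3461*(-1/989) = 3461/989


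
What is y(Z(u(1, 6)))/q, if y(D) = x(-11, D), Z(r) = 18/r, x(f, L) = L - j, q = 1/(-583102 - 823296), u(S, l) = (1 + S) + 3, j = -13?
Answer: -116731034/5 ≈ -2.3346e+7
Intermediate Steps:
u(S, l) = 4 + S
q = -1/1406398 (q = 1/(-1406398) = -1/1406398 ≈ -7.1104e-7)
x(f, L) = 13 + L (x(f, L) = L - 1*(-13) = L + 13 = 13 + L)
y(D) = 13 + D
y(Z(u(1, 6)))/q = (13 + 18/(4 + 1))/(-1/1406398) = (13 + 18/5)*(-1406398) = (83/5)*(-1406398) = -116731034/5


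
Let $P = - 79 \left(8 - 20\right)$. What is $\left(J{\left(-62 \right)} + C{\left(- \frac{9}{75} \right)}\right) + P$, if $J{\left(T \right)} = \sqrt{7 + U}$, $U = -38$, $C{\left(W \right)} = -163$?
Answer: $785 + i \sqrt{31} \approx 785.0 + 5.5678 i$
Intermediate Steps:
$P = 948$ ($P = \left(-79\right) \left(-12\right) = 948$)
$J{\left(T \right)} = i \sqrt{31}$ ($J{\left(T \right)} = \sqrt{7 - 38} = \sqrt{-31} = i \sqrt{31}$)
$\left(J{\left(-62 \right)} + C{\left(- \frac{9}{75} \right)}\right) + P = \left(i \sqrt{31} - 163\right) + 948 = \left(-163 + i \sqrt{31}\right) + 948 = 785 + i \sqrt{31}$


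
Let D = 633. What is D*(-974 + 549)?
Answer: -269025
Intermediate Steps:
D*(-974 + 549) = 633*(-974 + 549) = 633*(-425) = -269025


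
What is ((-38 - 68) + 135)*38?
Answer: 1102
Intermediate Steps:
((-38 - 68) + 135)*38 = (-106 + 135)*38 = 29*38 = 1102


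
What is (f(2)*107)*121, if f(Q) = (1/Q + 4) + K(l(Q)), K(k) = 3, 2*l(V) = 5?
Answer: 194205/2 ≈ 97103.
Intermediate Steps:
l(V) = 5/2 (l(V) = (½)*5 = 5/2)
f(Q) = 7 + 1/Q (f(Q) = (1/Q + 4) + 3 = (4 + 1/Q) + 3 = 7 + 1/Q)
(f(2)*107)*121 = ((7 + 1/2)*107)*121 = ((7 + ½)*107)*121 = ((15/2)*107)*121 = (1605/2)*121 = 194205/2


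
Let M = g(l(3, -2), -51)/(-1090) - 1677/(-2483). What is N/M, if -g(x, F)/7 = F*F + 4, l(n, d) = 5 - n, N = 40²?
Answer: 66620800/724699 ≈ 91.929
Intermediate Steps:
N = 1600
g(x, F) = -28 - 7*F² (g(x, F) = -7*(F*F + 4) = -7*(F² + 4) = -7*(4 + F²) = -28 - 7*F²)
M = 724699/41638 (M = (-28 - 7*(-51)²)/(-1090) - 1677/(-2483) = (-28 - 7*2601)*(-1/1090) - 1677*(-1/2483) = (-28 - 18207)*(-1/1090) + 129/191 = -18235*(-1/1090) + 129/191 = 3647/218 + 129/191 = 724699/41638 ≈ 17.405)
N/M = 1600/(724699/41638) = 1600*(41638/724699) = 66620800/724699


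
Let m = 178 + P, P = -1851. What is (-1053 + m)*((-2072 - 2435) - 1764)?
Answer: 17094746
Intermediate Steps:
m = -1673 (m = 178 - 1851 = -1673)
(-1053 + m)*((-2072 - 2435) - 1764) = (-1053 - 1673)*((-2072 - 2435) - 1764) = -2726*(-4507 - 1764) = -2726*(-6271) = 17094746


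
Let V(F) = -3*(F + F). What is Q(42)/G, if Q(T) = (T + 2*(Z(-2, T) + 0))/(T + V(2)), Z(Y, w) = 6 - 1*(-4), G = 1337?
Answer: 31/20055 ≈ 0.0015457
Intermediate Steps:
Z(Y, w) = 10 (Z(Y, w) = 6 + 4 = 10)
V(F) = -6*F
Q(T) = (20 + T)/(-12 + T) (Q(T) = (T + 2*(10 + 0))/(T - 6*2) = (T + 2*10)/(T - 12) = (T + 20)/(-12 + T) = (20 + T)/(-12 + T))
Q(42)/G = ((20 + 42)/(-12 + 42))/1337 = (62/30)*(1/1337) = ((1/30)*62)*(1/1337) = (31/15)*(1/1337) = 31/20055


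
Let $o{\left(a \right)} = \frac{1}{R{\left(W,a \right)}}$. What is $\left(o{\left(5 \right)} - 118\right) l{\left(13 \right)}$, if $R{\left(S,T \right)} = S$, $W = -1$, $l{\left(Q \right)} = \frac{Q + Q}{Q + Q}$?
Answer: $-119$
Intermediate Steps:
$l{\left(Q \right)} = 1$ ($l{\left(Q \right)} = \frac{2 Q}{2 Q} = 2 Q \frac{1}{2 Q} = 1$)
$o{\left(a \right)} = -1$ ($o{\left(a \right)} = \frac{1}{-1} = -1$)
$\left(o{\left(5 \right)} - 118\right) l{\left(13 \right)} = \left(-1 - 118\right) 1 = \left(-119\right) 1 = -119$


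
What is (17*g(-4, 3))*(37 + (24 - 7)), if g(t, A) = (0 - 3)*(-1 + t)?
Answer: 13770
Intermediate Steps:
g(t, A) = 3 - 3*t (g(t, A) = -3*(-1 + t) = 3 - 3*t)
(17*g(-4, 3))*(37 + (24 - 7)) = (17*(3 - 3*(-4)))*(37 + (24 - 7)) = (17*(3 + 12))*(37 + 17) = (17*15)*54 = 255*54 = 13770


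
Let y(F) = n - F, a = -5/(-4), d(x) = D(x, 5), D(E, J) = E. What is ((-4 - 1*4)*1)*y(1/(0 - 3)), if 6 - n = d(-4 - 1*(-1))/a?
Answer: -1048/15 ≈ -69.867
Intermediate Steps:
d(x) = x
a = 5/4 (a = -5*(-¼) = 5/4 ≈ 1.2500)
n = 42/5 (n = 6 - (-4 - 1*(-1))/5/4 = 6 - (-4 + 1)*4/5 = 6 - (-3)*4/5 = 6 - 1*(-12/5) = 6 + 12/5 = 42/5 ≈ 8.4000)
y(F) = 42/5 - F
((-4 - 1*4)*1)*y(1/(0 - 3)) = ((-4 - 1*4)*1)*(42/5 - 1/(0 - 3)) = ((-4 - 4)*1)*(42/5 - 1/(-3)) = (-8*1)*(42/5 - 1*(-⅓)) = -8*(42/5 + ⅓) = -8*131/15 = -1048/15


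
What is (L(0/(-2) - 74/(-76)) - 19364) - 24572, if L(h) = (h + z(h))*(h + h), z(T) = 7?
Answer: -31710581/722 ≈ -43921.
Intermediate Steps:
L(h) = 2*h*(7 + h) (L(h) = (h + 7)*(h + h) = (7 + h)*(2*h) = 2*h*(7 + h))
(L(0/(-2) - 74/(-76)) - 19364) - 24572 = (2*(0/(-2) - 74/(-76))*(7 + (0/(-2) - 74/(-76))) - 19364) - 24572 = (2*(0*(-1/2) - 74*(-1/76))*(7 + (0*(-1/2) - 74*(-1/76))) - 19364) - 24572 = (2*(0 + 37/38)*(7 + (0 + 37/38)) - 19364) - 24572 = (2*(37/38)*(7 + 37/38) - 19364) - 24572 = (2*(37/38)*(303/38) - 19364) - 24572 = (11211/722 - 19364) - 24572 = -13969597/722 - 24572 = -31710581/722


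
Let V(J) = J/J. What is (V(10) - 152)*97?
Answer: -14647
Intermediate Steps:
V(J) = 1
(V(10) - 152)*97 = (1 - 152)*97 = -151*97 = -14647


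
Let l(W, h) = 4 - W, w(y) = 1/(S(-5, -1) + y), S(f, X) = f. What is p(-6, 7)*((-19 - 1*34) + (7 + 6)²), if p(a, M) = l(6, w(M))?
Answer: -232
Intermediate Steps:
w(y) = 1/(-5 + y)
p(a, M) = -2 (p(a, M) = 4 - 1*6 = 4 - 6 = -2)
p(-6, 7)*((-19 - 1*34) + (7 + 6)²) = -2*((-19 - 1*34) + (7 + 6)²) = -2*((-19 - 34) + 13²) = -2*(-53 + 169) = -2*116 = -232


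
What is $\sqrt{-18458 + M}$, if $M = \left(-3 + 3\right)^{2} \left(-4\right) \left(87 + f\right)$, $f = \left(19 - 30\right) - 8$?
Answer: $i \sqrt{18458} \approx 135.86 i$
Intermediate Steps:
$f = -19$ ($f = -11 - 8 = -19$)
$M = 0$ ($M = \left(-3 + 3\right)^{2} \left(-4\right) \left(87 - 19\right) = 0^{2} \left(-4\right) 68 = 0 \left(-4\right) 68 = 0 \cdot 68 = 0$)
$\sqrt{-18458 + M} = \sqrt{-18458 + 0} = \sqrt{-18458} = i \sqrt{18458}$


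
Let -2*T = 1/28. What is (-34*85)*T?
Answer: 1445/28 ≈ 51.607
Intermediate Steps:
T = -1/56 (T = -1/2/28 = -1/2*1/28 = -1/56 ≈ -0.017857)
(-34*85)*T = -34*85*(-1/56) = -2890*(-1/56) = 1445/28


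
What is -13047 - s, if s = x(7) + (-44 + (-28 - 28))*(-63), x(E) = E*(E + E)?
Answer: -19445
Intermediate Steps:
x(E) = 2*E² (x(E) = E*(2*E) = 2*E²)
s = 6398 (s = 2*7² + (-44 + (-28 - 28))*(-63) = 2*49 + (-44 - 56)*(-63) = 98 - 100*(-63) = 98 + 6300 = 6398)
-13047 - s = -13047 - 1*6398 = -13047 - 6398 = -19445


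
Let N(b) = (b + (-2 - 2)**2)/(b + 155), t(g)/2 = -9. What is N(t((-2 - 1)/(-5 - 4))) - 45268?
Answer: -6201718/137 ≈ -45268.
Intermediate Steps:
t(g) = -18 (t(g) = 2*(-9) = -18)
N(b) = (16 + b)/(155 + b) (N(b) = (b + (-4)**2)/(155 + b) = (b + 16)/(155 + b) = (16 + b)/(155 + b))
N(t((-2 - 1)/(-5 - 4))) - 45268 = (16 - 18)/(155 - 18) - 45268 = -2/137 - 45268 = -6201718/137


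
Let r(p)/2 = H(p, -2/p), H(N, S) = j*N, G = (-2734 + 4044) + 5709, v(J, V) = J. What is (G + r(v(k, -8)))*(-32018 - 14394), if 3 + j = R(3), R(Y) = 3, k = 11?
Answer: -325765828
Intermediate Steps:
G = 7019 (G = 1310 + 5709 = 7019)
j = 0 (j = -3 + 3 = 0)
H(N, S) = 0 (H(N, S) = 0*N = 0)
r(p) = 0 (r(p) = 2*0 = 0)
(G + r(v(k, -8)))*(-32018 - 14394) = (7019 + 0)*(-32018 - 14394) = 7019*(-46412) = -325765828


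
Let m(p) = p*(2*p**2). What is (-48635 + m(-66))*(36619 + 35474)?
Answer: -44959141311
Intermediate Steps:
m(p) = 2*p**3
(-48635 + m(-66))*(36619 + 35474) = (-48635 + 2*(-66)**3)*(36619 + 35474) = (-48635 + 2*(-287496))*72093 = (-48635 - 574992)*72093 = -623627*72093 = -44959141311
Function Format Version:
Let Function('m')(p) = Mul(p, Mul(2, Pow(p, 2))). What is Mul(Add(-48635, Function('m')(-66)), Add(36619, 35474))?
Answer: -44959141311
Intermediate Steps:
Function('m')(p) = Mul(2, Pow(p, 3))
Mul(Add(-48635, Function('m')(-66)), Add(36619, 35474)) = Mul(Add(-48635, Mul(2, Pow(-66, 3))), Add(36619, 35474)) = Mul(Add(-48635, Mul(2, -287496)), 72093) = Mul(Add(-48635, -574992), 72093) = Mul(-623627, 72093) = -44959141311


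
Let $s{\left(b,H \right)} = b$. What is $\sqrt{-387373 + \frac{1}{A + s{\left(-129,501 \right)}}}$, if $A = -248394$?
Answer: $\frac{4 i \sqrt{1495348912823865}}{248523} \approx 622.39 i$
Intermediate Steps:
$\sqrt{-387373 + \frac{1}{A + s{\left(-129,501 \right)}}} = \sqrt{-387373 + \frac{1}{-248394 - 129}} = \sqrt{-387373 + \frac{1}{-248523}} = \sqrt{-387373 - \frac{1}{248523}} = \sqrt{- \frac{96271100080}{248523}} = \frac{4 i \sqrt{1495348912823865}}{248523}$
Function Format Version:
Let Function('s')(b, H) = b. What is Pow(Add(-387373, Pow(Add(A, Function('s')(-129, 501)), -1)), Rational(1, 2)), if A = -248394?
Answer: Mul(Rational(4, 248523), I, Pow(1495348912823865, Rational(1, 2))) ≈ Mul(622.39, I)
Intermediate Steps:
Pow(Add(-387373, Pow(Add(A, Function('s')(-129, 501)), -1)), Rational(1, 2)) = Pow(Add(-387373, Pow(Add(-248394, -129), -1)), Rational(1, 2)) = Pow(Add(-387373, Pow(-248523, -1)), Rational(1, 2)) = Pow(Add(-387373, Rational(-1, 248523)), Rational(1, 2)) = Pow(Rational(-96271100080, 248523), Rational(1, 2)) = Mul(Rational(4, 248523), I, Pow(1495348912823865, Rational(1, 2)))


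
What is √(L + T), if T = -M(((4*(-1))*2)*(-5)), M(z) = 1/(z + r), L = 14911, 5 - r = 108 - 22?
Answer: 6*√696262/41 ≈ 122.11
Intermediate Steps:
r = -81 (r = 5 - (108 - 22) = 5 - 1*86 = 5 - 86 = -81)
M(z) = 1/(-81 + z) (M(z) = 1/(z - 81) = 1/(-81 + z))
T = 1/41 (T = -1/(-81 + ((4*(-1))*2)*(-5)) = -1/(-81 - 4*2*(-5)) = -1/(-81 - 8*(-5)) = -1/(-81 + 40) = -1/(-41) = -1*(-1/41) = 1/41 ≈ 0.024390)
√(L + T) = √(14911 + 1/41) = √(611352/41) = 6*√696262/41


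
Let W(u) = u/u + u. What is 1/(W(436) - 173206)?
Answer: -1/172769 ≈ -5.7881e-6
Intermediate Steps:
W(u) = 1 + u
1/(W(436) - 173206) = 1/((1 + 436) - 173206) = 1/(437 - 173206) = 1/(-172769) = -1/172769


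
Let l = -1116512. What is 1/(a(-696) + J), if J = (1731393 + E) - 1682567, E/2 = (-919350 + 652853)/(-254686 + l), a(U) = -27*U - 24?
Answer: 685599/46342645303 ≈ 1.4794e-5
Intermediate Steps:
a(U) = -24 - 27*U
E = 266497/685599 (E = 2*((-919350 + 652853)/(-254686 - 1116512)) = 2*(-266497/(-1371198)) = 2*(-266497*(-1/1371198)) = 2*(266497/1371198) = 266497/685599 ≈ 0.38871)
J = 33475323271/685599 (J = (1731393 + 266497/685599) - 1682567 = 1187041575904/685599 - 1682567 = 33475323271/685599 ≈ 48826.)
1/(a(-696) + J) = 1/((-24 - 27*(-696)) + 33475323271/685599) = 1/((-24 + 18792) + 33475323271/685599) = 1/(18768 + 33475323271/685599) = 1/(46342645303/685599) = 685599/46342645303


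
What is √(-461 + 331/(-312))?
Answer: I*√11244714/156 ≈ 21.496*I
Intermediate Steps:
√(-461 + 331/(-312)) = √(-461 + 331*(-1/312)) = √(-461 - 331/312) = √(-144163/312) = I*√11244714/156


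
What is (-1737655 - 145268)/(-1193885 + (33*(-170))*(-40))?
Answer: 1882923/969485 ≈ 1.9422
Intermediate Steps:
(-1737655 - 145268)/(-1193885 + (33*(-170))*(-40)) = -1882923/(-1193885 - 5610*(-40)) = -1882923/(-1193885 + 224400) = -1882923/(-969485) = -1882923*(-1/969485) = 1882923/969485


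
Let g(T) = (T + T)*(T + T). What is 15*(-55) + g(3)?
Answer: -789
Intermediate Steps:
g(T) = 4*T² (g(T) = (2*T)*(2*T) = 4*T²)
15*(-55) + g(3) = 15*(-55) + 4*3² = -825 + 4*9 = -825 + 36 = -789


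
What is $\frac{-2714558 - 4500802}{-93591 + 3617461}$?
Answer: $- \frac{721536}{352387} \approx -2.0476$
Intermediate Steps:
$\frac{-2714558 - 4500802}{-93591 + 3617461} = - \frac{7215360}{3523870} = \left(-7215360\right) \frac{1}{3523870} = - \frac{721536}{352387}$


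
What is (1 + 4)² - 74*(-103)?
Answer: 7647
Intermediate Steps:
(1 + 4)² - 74*(-103) = 5² + 7622 = 25 + 7622 = 7647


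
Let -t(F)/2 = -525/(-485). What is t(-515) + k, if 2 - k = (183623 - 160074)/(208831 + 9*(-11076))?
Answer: -4030605/10587259 ≈ -0.38070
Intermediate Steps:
t(F) = -210/97 (t(F) = -(-1050)/(-485) = -(-1050)*(-1)/485 = -2*105/97 = -210/97)
k = 194745/109147 (k = 2 - (183623 - 160074)/(208831 + 9*(-11076)) = 2 - 23549/(208831 - 99684) = 2 - 23549/109147 = 194745/109147 ≈ 1.7842)
t(-515) + k = -210/97 + 194745/109147 = -4030605/10587259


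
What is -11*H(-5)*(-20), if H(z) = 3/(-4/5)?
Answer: -825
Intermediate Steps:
H(z) = -15/4 (H(z) = 3/(-4*⅕) = 3/(-⅘) = -5/4*3 = -15/4)
-11*H(-5)*(-20) = -11*(-15/4)*(-20) = (165/4)*(-20) = -825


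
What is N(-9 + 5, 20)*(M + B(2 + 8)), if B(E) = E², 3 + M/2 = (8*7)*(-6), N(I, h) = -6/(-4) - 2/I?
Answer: -1156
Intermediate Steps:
N(I, h) = 3/2 - 2/I (N(I, h) = -6*(-¼) - 2/I = 3/2 - 2/I)
M = -678 (M = -6 + 2*((8*7)*(-6)) = -6 + 2*(56*(-6)) = -6 + 2*(-336) = -6 - 672 = -678)
N(-9 + 5, 20)*(M + B(2 + 8)) = (3/2 - 2/(-9 + 5))*(-678 + (2 + 8)²) = (3/2 - 2/(-4))*(-678 + 10²) = (3/2 - 2*(-¼))*(-678 + 100) = (3/2 + ½)*(-578) = 2*(-578) = -1156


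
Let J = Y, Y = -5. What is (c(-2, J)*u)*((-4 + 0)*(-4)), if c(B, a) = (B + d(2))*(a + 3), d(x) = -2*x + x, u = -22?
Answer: -2816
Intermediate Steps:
J = -5
d(x) = -x
c(B, a) = (-2 + B)*(3 + a) (c(B, a) = (B - 1*2)*(a + 3) = (B - 2)*(3 + a) = (-2 + B)*(3 + a))
(c(-2, J)*u)*((-4 + 0)*(-4)) = ((-6 - 2*(-5) + 3*(-2) - 2*(-5))*(-22))*((-4 + 0)*(-4)) = ((-6 + 10 - 6 + 10)*(-22))*(-4*(-4)) = (8*(-22))*16 = -176*16 = -2816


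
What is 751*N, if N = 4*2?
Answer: 6008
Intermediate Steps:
N = 8
751*N = 751*8 = 6008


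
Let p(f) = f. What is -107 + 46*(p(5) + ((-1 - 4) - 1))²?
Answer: -61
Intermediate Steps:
-107 + 46*(p(5) + ((-1 - 4) - 1))² = -107 + 46*(5 + ((-1 - 4) - 1))² = -107 + 46*(5 + (-5 - 1))² = -107 + 46*(5 - 6)² = -107 + 46*(-1)² = -107 + 46*1 = -107 + 46 = -61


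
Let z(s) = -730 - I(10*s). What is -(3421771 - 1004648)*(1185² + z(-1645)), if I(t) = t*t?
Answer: 650687106562615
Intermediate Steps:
I(t) = t²
z(s) = -730 - 100*s² (z(s) = -730 - (10*s)² = -730 - 100*s²)
-(3421771 - 1004648)*(1185² + z(-1645)) = -(3421771 - 1004648)*(1185² + (-730 - 100*(-1645)²)) = -2417123*(1404225 + (-730 - 100*2706025)) = -2417123*(1404225 + (-730 - 270602500)) = -2417123*(1404225 - 270603230) = -2417123*(-269199005) = -1*(-650687106562615) = 650687106562615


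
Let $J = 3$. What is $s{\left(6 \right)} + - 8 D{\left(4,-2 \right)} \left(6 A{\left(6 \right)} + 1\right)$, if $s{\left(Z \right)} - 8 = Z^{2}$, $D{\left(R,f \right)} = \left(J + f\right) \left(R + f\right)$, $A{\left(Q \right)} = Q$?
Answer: $-548$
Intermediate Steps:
$D{\left(R,f \right)} = \left(3 + f\right) \left(R + f\right)$
$s{\left(Z \right)} = 8 + Z^{2}$
$s{\left(6 \right)} + - 8 D{\left(4,-2 \right)} \left(6 A{\left(6 \right)} + 1\right) = \left(8 + 6^{2}\right) + - 8 \left(\left(-2\right)^{2} + 3 \cdot 4 + 3 \left(-2\right) + 4 \left(-2\right)\right) \left(6 \cdot 6 + 1\right) = \left(8 + 36\right) + - 8 \left(4 + 12 - 6 - 8\right) \left(36 + 1\right) = 44 + \left(-8\right) 2 \cdot 37 = 44 - 592 = -548$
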